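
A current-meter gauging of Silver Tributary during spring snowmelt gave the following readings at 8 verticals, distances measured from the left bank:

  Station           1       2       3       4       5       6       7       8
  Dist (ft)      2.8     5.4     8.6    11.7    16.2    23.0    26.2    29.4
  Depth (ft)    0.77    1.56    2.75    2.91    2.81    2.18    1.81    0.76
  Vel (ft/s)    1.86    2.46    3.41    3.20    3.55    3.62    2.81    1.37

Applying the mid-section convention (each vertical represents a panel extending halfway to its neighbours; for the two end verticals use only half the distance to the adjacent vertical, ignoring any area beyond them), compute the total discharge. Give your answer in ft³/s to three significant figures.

w_1 = (5.4 − 2.8)/2 = 1.3 ft; q_1 = 1.86 × 0.77 × 1.3 = 1.862 ft³/s
w_2 = (8.6 − 2.8)/2 = 2.9 ft; q_2 = 2.46 × 1.56 × 2.9 = 11.13 ft³/s
w_3 = (11.7 − 5.4)/2 = 3.15 ft; q_3 = 3.41 × 2.75 × 3.15 = 29.54 ft³/s
w_4 = (16.2 − 8.6)/2 = 3.8 ft; q_4 = 3.20 × 2.91 × 3.8 = 35.39 ft³/s
w_5 = (23.0 − 11.7)/2 = 5.65 ft; q_5 = 3.55 × 2.81 × 5.65 = 56.36 ft³/s
w_6 = (26.2 − 16.2)/2 = 5 ft; q_6 = 3.62 × 2.18 × 5 = 39.46 ft³/s
w_7 = (29.4 − 23.0)/2 = 3.2 ft; q_7 = 2.81 × 1.81 × 3.2 = 16.28 ft³/s
w_8 = (29.4 − 26.2)/2 = 1.6 ft; q_8 = 1.37 × 0.76 × 1.6 = 1.666 ft³/s
Q = Σ qᵢ = 191.7 ft³/s

192 ft³/s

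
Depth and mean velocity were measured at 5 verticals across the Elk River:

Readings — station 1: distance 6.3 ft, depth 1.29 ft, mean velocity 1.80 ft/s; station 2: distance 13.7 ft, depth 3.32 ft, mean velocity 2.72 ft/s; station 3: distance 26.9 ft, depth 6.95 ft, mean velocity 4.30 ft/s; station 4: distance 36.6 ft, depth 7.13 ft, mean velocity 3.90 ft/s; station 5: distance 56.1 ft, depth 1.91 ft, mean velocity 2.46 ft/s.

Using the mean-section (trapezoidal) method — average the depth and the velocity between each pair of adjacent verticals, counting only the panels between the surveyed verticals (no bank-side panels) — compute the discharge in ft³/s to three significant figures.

837 ft³/s

Panel 1-2: Δb = 7.4 ft, d̄ = (1.29+3.32)/2 = 2.305, v̄ = (1.80+2.72)/2 = 2.26 → q = 7.4×2.305×2.26 = 38.55 ft³/s
Panel 2-3: Δb = 13.2 ft, d̄ = (3.32+6.95)/2 = 5.135, v̄ = (2.72+4.30)/2 = 3.51 → q = 13.2×5.135×3.51 = 237.9 ft³/s
Panel 3-4: Δb = 9.7 ft, d̄ = (6.95+7.13)/2 = 7.04, v̄ = (4.30+3.90)/2 = 4.1 → q = 9.7×7.04×4.1 = 280.0 ft³/s
Panel 4-5: Δb = 19.5 ft, d̄ = (7.13+1.91)/2 = 4.52, v̄ = (3.90+2.46)/2 = 3.18 → q = 19.5×4.52×3.18 = 280.3 ft³/s
Q = Σ q = 836.7 ft³/s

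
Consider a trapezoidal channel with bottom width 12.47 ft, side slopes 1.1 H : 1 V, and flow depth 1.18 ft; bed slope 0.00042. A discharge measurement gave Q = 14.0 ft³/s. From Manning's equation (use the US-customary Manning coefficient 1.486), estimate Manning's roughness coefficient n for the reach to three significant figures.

A = (b + z·y)·y = (12.47 + 1.1×1.18)×1.18 = 16.25 ft²
P = b + 2y√(1+z²) = 12.47 + 2×1.18×√(1+1.1²) = 15.98 ft
R = A/P = 16.25/15.98 = 1.017 ft
n = (1.486/Q)·A·R^(2/3)·S^(1/2) = (1.486/14.0) × 16.25 × 1.011 × 0.02049 = 0.03573

0.0357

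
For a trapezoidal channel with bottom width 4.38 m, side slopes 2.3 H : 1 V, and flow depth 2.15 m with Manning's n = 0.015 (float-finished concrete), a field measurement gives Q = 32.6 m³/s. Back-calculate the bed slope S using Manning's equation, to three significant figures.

A = (b + z·y)·y = (4.38 + 2.3×2.15)×2.15 = 20.05 m²
P = b + 2y√(1+z²) = 4.38 + 2×2.15×√(1+2.3²) = 15.16 m
R = A/P = 20.05/15.16 = 1.322 m
S = (Q·n / (1·A·R^(2/3)))² = (32.6×0.015 / (1×20.05×1.205))² = 0.0004100

0.000410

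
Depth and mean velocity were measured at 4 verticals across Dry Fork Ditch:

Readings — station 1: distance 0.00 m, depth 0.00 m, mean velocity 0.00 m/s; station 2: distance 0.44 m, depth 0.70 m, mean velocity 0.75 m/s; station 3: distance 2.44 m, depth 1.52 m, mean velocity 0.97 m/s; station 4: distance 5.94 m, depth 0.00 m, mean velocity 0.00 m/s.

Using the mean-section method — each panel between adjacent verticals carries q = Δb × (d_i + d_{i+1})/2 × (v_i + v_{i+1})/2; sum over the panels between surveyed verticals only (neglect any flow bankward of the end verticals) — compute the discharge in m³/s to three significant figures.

Panel 1-2: Δb = 0.44 m, d̄ = (0.00+0.70)/2 = 0.35, v̄ = (0.00+0.75)/2 = 0.375 → q = 0.44×0.35×0.375 = 0.05775 m³/s
Panel 2-3: Δb = 2 m, d̄ = (0.70+1.52)/2 = 1.11, v̄ = (0.75+0.97)/2 = 0.86 → q = 2×1.11×0.86 = 1.909 m³/s
Panel 3-4: Δb = 3.5 m, d̄ = (1.52+0.00)/2 = 0.76, v̄ = (0.97+0.00)/2 = 0.485 → q = 3.5×0.76×0.485 = 1.290 m³/s
Q = Σ q = 3.257 m³/s

3.26 m³/s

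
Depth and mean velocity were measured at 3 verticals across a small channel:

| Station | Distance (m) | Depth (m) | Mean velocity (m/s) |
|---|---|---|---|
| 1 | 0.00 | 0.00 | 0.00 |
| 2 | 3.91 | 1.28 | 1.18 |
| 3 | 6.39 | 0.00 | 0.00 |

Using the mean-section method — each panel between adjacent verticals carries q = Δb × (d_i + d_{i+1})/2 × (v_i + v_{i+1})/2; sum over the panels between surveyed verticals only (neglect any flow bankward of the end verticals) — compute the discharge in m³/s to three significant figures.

2.41 m³/s

Panel 1-2: Δb = 3.91 m, d̄ = (0.00+1.28)/2 = 0.64, v̄ = (0.00+1.18)/2 = 0.59 → q = 3.91×0.64×0.59 = 1.476 m³/s
Panel 2-3: Δb = 2.48 m, d̄ = (1.28+0.00)/2 = 0.64, v̄ = (1.18+0.00)/2 = 0.59 → q = 2.48×0.64×0.59 = 0.9364 m³/s
Q = Σ q = 2.413 m³/s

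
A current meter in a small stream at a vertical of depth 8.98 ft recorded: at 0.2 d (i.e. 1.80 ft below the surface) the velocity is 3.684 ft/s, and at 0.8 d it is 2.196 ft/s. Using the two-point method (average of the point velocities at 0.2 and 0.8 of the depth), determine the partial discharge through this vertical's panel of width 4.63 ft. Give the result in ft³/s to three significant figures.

v̄ = (3.684 + 2.196) / 2 = 2.940 ft/s
q = v̄ × d × w = 2.940 × 8.98 × 4.63 = 122.2 ft³/s

122 ft³/s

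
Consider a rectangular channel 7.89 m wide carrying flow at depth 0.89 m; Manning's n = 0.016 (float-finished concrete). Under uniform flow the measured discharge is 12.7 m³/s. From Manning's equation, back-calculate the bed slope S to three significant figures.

0.00128

A = b·y = 7.89 × 0.89 = 7.022 m²
P = b + 2y = 7.89 + 2×0.89 = 9.670 m
R = A/P = 7.022/9.670 = 0.7262 m
S = (Q·n / (1·A·R^(2/3)))² = (12.7×0.016 / (1×7.022×0.8079))² = 0.001283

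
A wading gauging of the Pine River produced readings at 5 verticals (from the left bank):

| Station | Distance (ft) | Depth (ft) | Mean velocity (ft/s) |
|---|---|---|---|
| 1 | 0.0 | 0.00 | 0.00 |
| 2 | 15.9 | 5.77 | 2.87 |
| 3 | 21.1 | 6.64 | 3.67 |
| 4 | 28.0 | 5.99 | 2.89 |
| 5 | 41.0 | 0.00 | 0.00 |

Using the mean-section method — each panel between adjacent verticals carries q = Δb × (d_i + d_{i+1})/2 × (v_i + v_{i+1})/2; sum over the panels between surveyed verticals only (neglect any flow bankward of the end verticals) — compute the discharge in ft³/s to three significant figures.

371 ft³/s

Panel 1-2: Δb = 15.9 ft, d̄ = (0.00+5.77)/2 = 2.885, v̄ = (0.00+2.87)/2 = 1.435 → q = 15.9×2.885×1.435 = 65.83 ft³/s
Panel 2-3: Δb = 5.2 ft, d̄ = (5.77+6.64)/2 = 6.205, v̄ = (2.87+3.67)/2 = 3.27 → q = 5.2×6.205×3.27 = 105.5 ft³/s
Panel 3-4: Δb = 6.9 ft, d̄ = (6.64+5.99)/2 = 6.315, v̄ = (3.67+2.89)/2 = 3.28 → q = 6.9×6.315×3.28 = 142.9 ft³/s
Panel 4-5: Δb = 13 ft, d̄ = (5.99+0.00)/2 = 2.995, v̄ = (2.89+0.00)/2 = 1.445 → q = 13×2.995×1.445 = 56.26 ft³/s
Q = Σ q = 370.5 ft³/s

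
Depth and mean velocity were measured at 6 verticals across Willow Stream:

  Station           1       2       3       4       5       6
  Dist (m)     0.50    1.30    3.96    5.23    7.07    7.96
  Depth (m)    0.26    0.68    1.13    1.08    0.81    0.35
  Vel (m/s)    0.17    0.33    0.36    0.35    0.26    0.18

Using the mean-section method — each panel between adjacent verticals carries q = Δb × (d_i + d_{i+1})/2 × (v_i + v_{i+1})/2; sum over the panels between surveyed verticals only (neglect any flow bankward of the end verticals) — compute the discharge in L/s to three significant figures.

2070 L/s

Panel 1-2: Δb = 0.8 m, d̄ = (0.26+0.68)/2 = 0.47, v̄ = (0.17+0.33)/2 = 0.25 → q = 0.8×0.47×0.25 = 0.09400 m³/s
Panel 2-3: Δb = 2.66 m, d̄ = (0.68+1.13)/2 = 0.905, v̄ = (0.33+0.36)/2 = 0.345 → q = 2.66×0.905×0.345 = 0.8305 m³/s
Panel 3-4: Δb = 1.27 m, d̄ = (1.13+1.08)/2 = 1.105, v̄ = (0.36+0.35)/2 = 0.355 → q = 1.27×1.105×0.355 = 0.4982 m³/s
Panel 4-5: Δb = 1.84 m, d̄ = (1.08+0.81)/2 = 0.945, v̄ = (0.35+0.26)/2 = 0.305 → q = 1.84×0.945×0.305 = 0.5303 m³/s
Panel 5-6: Δb = 0.89 m, d̄ = (0.81+0.35)/2 = 0.58, v̄ = (0.26+0.18)/2 = 0.22 → q = 0.89×0.58×0.22 = 0.1136 m³/s
Q = Σ q = 2.067 m³/s
= 2.067 × 1000 = 2067 L/s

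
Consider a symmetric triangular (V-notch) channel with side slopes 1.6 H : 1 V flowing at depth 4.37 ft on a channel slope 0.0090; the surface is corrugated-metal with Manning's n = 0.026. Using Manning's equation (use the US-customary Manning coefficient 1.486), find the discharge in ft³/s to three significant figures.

A = z·y² = 1.6×4.37² = 30.56 ft²
P = 2y√(1+z²) = 2×4.37×√(1+1.6²) = 16.49 ft
R = A/P = 30.56/16.49 = 1.853 ft
Q = (1.486/n)·A·R^(2/3)·S^(1/2) = (1.486/0.026) × 30.56 × 1.853^(2/3) × 0.0090^(1/2) = 249.9 ft³/s

250 ft³/s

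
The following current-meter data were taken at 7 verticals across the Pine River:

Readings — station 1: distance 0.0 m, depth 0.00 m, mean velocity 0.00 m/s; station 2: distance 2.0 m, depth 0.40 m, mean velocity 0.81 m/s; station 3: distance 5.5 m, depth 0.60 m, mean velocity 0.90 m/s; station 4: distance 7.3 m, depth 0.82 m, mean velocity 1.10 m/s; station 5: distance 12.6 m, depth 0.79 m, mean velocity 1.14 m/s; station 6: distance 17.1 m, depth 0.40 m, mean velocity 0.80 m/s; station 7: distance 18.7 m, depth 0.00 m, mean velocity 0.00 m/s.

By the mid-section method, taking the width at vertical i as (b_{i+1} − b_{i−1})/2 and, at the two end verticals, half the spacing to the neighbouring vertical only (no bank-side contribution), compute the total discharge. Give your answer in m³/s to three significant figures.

w_2 = (5.5 − 0.0)/2 = 2.75 m; q_2 = 0.81 × 0.40 × 2.75 = 0.8910 m³/s
w_3 = (7.3 − 2.0)/2 = 2.65 m; q_3 = 0.90 × 0.60 × 2.65 = 1.431 m³/s
w_4 = (12.6 − 5.5)/2 = 3.55 m; q_4 = 1.10 × 0.82 × 3.55 = 3.202 m³/s
w_5 = (17.1 − 7.3)/2 = 4.9 m; q_5 = 1.14 × 0.79 × 4.9 = 4.413 m³/s
w_6 = (18.7 − 12.6)/2 = 3.05 m; q_6 = 0.80 × 0.40 × 3.05 = 0.9760 m³/s
Stations 1, 7 contribute zero (depth or velocity is 0).
Q = Σ qᵢ = 10.91 m³/s

10.9 m³/s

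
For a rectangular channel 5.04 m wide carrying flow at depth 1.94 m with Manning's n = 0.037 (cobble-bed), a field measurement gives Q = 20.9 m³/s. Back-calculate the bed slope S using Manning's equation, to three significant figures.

0.00553

A = b·y = 5.04 × 1.94 = 9.778 m²
P = b + 2y = 5.04 + 2×1.94 = 8.920 m
R = A/P = 9.778/8.920 = 1.096 m
S = (Q·n / (1·A·R^(2/3)))² = (20.9×0.037 / (1×9.778×1.063))² = 0.005534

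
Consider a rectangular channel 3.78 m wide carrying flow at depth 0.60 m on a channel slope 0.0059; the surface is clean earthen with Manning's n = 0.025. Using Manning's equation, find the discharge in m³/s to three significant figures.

A = b·y = 3.78 × 0.60 = 2.268 m²
P = b + 2y = 3.78 + 2×0.60 = 4.980 m
R = A/P = 2.268/4.980 = 0.4554 m
Q = (1/n)·A·R^(2/3)·S^(1/2) = (1/0.025) × 2.268 × 0.4554^(2/3) × 0.0059^(1/2) = 4.125 m³/s

4.12 m³/s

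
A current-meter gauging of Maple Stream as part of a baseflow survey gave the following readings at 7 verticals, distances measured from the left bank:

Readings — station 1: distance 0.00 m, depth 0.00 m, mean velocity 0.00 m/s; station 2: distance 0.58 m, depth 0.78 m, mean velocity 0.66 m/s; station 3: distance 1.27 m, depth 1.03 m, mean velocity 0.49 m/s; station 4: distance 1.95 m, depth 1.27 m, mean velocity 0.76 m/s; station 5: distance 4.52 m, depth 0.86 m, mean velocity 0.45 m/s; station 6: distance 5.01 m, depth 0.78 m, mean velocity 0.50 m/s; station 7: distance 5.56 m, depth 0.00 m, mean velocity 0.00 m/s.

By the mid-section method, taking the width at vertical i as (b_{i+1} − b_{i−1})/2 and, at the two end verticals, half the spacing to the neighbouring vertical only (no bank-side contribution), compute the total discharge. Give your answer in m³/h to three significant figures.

10900 m³/h

w_2 = (1.27 − 0.00)/2 = 0.635 m; q_2 = 0.66 × 0.78 × 0.635 = 0.3269 m³/s
w_3 = (1.95 − 0.58)/2 = 0.685 m; q_3 = 0.49 × 1.03 × 0.685 = 0.3457 m³/s
w_4 = (4.52 − 1.27)/2 = 1.625 m; q_4 = 0.76 × 1.27 × 1.625 = 1.568 m³/s
w_5 = (5.01 − 1.95)/2 = 1.53 m; q_5 = 0.45 × 0.86 × 1.53 = 0.5921 m³/s
w_6 = (5.56 − 4.52)/2 = 0.52 m; q_6 = 0.50 × 0.78 × 0.52 = 0.2028 m³/s
Stations 1, 7 contribute zero (depth or velocity is 0).
Q = Σ qᵢ = 3.036 m³/s
= 3.036 × 3600 = 10930 m³/h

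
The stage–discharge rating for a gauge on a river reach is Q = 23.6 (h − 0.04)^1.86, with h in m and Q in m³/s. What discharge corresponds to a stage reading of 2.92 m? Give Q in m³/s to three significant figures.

Q = 23.6 × (2.92 − 0.04)^1.86 = 23.6 × 2.88^1.86 = 168.8 m³/s

169 m³/s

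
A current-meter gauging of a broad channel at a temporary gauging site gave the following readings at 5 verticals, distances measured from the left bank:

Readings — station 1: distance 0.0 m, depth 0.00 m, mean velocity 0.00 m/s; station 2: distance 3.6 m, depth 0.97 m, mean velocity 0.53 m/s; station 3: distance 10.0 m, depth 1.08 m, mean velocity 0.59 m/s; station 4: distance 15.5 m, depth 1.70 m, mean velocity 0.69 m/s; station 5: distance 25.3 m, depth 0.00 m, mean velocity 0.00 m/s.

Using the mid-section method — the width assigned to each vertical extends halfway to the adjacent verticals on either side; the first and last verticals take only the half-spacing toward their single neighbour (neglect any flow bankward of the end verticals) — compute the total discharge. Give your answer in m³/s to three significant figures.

w_2 = (10.0 − 0.0)/2 = 5 m; q_2 = 0.53 × 0.97 × 5 = 2.571 m³/s
w_3 = (15.5 − 3.6)/2 = 5.95 m; q_3 = 0.59 × 1.08 × 5.95 = 3.791 m³/s
w_4 = (25.3 − 10.0)/2 = 7.65 m; q_4 = 0.69 × 1.70 × 7.65 = 8.973 m³/s
Stations 1, 5 contribute zero (depth or velocity is 0).
Q = Σ qᵢ = 15.34 m³/s

15.3 m³/s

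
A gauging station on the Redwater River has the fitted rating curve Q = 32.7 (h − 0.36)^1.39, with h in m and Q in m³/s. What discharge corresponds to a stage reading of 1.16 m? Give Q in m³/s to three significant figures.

Q = 32.7 × (1.16 − 0.36)^1.39 = 32.7 × 0.8^1.39 = 23.98 m³/s

24.0 m³/s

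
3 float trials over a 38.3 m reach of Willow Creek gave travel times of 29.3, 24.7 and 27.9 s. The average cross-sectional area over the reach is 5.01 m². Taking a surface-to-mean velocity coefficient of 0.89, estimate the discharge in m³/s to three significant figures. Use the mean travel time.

6.26 m³/s

t̄ = (29.3 + 24.7 + 27.9) / 3 = 27.3 s
v_surface = L / t̄ = 38.3 / 27.3 = 1.403 m/s
v_mean = 0.89 × 1.403 = 1.249 m/s
Q = A × v_mean = 5.01 × 1.249 = 6.256 m³/s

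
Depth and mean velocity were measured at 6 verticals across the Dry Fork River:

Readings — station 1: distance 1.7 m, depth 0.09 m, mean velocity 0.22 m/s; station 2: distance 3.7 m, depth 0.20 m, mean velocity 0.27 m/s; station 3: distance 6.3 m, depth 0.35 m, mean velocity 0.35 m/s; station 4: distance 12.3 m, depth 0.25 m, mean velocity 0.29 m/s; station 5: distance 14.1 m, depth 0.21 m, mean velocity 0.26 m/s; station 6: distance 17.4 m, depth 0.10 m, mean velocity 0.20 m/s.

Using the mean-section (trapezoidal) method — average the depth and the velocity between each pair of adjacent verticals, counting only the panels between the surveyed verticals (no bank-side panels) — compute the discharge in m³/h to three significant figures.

Panel 1-2: Δb = 2 m, d̄ = (0.09+0.20)/2 = 0.145, v̄ = (0.22+0.27)/2 = 0.245 → q = 2×0.145×0.245 = 0.07105 m³/s
Panel 2-3: Δb = 2.6 m, d̄ = (0.20+0.35)/2 = 0.275, v̄ = (0.27+0.35)/2 = 0.31 → q = 2.6×0.275×0.31 = 0.2217 m³/s
Panel 3-4: Δb = 6 m, d̄ = (0.35+0.25)/2 = 0.3, v̄ = (0.35+0.29)/2 = 0.32 → q = 6×0.3×0.32 = 0.5760 m³/s
Panel 4-5: Δb = 1.8 m, d̄ = (0.25+0.21)/2 = 0.23, v̄ = (0.29+0.26)/2 = 0.275 → q = 1.8×0.23×0.275 = 0.1139 m³/s
Panel 5-6: Δb = 3.3 m, d̄ = (0.21+0.10)/2 = 0.155, v̄ = (0.26+0.20)/2 = 0.23 → q = 3.3×0.155×0.23 = 0.1176 m³/s
Q = Σ q = 1.100 m³/s
= 1.100 × 3600 = 3961 m³/h

3960 m³/h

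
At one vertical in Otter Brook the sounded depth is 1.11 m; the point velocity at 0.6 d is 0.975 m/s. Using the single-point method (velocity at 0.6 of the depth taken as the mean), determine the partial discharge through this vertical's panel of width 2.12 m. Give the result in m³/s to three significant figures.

2.29 m³/s

v̄ = v₀.₆ = 0.975 m/s
q = v̄ × d × w = 0.9750 × 1.11 × 2.12 = 2.294 m³/s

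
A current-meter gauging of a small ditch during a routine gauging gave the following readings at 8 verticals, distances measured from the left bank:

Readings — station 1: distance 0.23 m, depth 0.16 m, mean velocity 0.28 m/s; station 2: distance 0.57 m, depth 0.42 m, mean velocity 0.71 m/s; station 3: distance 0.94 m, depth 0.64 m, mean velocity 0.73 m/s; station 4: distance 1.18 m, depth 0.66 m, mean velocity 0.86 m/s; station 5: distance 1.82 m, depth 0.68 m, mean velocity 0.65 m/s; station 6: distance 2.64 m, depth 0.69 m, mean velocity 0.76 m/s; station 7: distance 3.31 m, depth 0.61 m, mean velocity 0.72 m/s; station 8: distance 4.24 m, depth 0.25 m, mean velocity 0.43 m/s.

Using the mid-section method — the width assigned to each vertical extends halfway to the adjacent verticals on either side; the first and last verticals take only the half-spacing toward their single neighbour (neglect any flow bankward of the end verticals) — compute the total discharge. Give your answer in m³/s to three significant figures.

w_1 = (0.57 − 0.23)/2 = 0.17 m; q_1 = 0.28 × 0.16 × 0.17 = 0.007616 m³/s
w_2 = (0.94 − 0.23)/2 = 0.355 m; q_2 = 0.71 × 0.42 × 0.355 = 0.1059 m³/s
w_3 = (1.18 − 0.57)/2 = 0.305 m; q_3 = 0.73 × 0.64 × 0.305 = 0.1425 m³/s
w_4 = (1.82 − 0.94)/2 = 0.44 m; q_4 = 0.86 × 0.66 × 0.44 = 0.2497 m³/s
w_5 = (2.64 − 1.18)/2 = 0.73 m; q_5 = 0.65 × 0.68 × 0.73 = 0.3227 m³/s
w_6 = (3.31 − 1.82)/2 = 0.745 m; q_6 = 0.76 × 0.69 × 0.745 = 0.3907 m³/s
w_7 = (4.24 − 2.64)/2 = 0.8 m; q_7 = 0.72 × 0.61 × 0.8 = 0.3514 m³/s
w_8 = (4.24 − 3.31)/2 = 0.465 m; q_8 = 0.43 × 0.25 × 0.465 = 0.04999 m³/s
Q = Σ qᵢ = 1.620 m³/s

1.62 m³/s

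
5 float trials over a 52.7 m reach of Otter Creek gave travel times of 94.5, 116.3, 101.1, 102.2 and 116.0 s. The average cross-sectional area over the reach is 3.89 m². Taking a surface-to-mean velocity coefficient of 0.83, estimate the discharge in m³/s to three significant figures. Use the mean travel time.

1.60 m³/s

t̄ = (94.5 + 116.3 + 101.1 + 102.2 + 116.0) / 5 = 106.02 s
v_surface = L / t̄ = 52.7 / 106.02 = 0.4971 m/s
v_mean = 0.83 × 0.4971 = 0.4126 m/s
Q = A × v_mean = 3.89 × 0.4126 = 1.605 m³/s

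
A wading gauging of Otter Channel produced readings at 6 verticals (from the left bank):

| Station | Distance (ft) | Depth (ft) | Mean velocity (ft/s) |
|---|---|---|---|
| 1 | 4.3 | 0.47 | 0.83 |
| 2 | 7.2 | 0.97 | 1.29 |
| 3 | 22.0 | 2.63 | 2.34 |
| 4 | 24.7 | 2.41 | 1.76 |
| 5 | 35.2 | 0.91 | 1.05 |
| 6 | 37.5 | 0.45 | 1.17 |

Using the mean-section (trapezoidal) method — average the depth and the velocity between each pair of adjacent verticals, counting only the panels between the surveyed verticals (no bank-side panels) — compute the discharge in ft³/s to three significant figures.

Panel 1-2: Δb = 2.9 ft, d̄ = (0.47+0.97)/2 = 0.72, v̄ = (0.83+1.29)/2 = 1.06 → q = 2.9×0.72×1.06 = 2.213 ft³/s
Panel 2-3: Δb = 14.8 ft, d̄ = (0.97+2.63)/2 = 1.8, v̄ = (1.29+2.34)/2 = 1.815 → q = 14.8×1.8×1.815 = 48.35 ft³/s
Panel 3-4: Δb = 2.7 ft, d̄ = (2.63+2.41)/2 = 2.52, v̄ = (2.34+1.76)/2 = 2.05 → q = 2.7×2.52×2.05 = 13.95 ft³/s
Panel 4-5: Δb = 10.5 ft, d̄ = (2.41+0.91)/2 = 1.66, v̄ = (1.76+1.05)/2 = 1.405 → q = 10.5×1.66×1.405 = 24.49 ft³/s
Panel 5-6: Δb = 2.3 ft, d̄ = (0.91+0.45)/2 = 0.68, v̄ = (1.05+1.17)/2 = 1.11 → q = 2.3×0.68×1.11 = 1.736 ft³/s
Q = Σ q = 90.74 ft³/s

90.7 ft³/s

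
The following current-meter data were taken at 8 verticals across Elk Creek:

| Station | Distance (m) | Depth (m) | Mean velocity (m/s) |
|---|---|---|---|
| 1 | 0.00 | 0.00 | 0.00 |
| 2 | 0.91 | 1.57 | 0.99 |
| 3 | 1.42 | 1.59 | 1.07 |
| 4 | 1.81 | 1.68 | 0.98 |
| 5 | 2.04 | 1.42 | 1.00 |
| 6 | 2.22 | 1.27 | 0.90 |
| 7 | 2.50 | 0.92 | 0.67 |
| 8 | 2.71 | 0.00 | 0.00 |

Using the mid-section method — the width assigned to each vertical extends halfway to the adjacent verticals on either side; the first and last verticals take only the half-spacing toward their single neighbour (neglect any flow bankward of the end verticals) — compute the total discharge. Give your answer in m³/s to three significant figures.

w_2 = (1.42 − 0.00)/2 = 0.71 m; q_2 = 0.99 × 1.57 × 0.71 = 1.104 m³/s
w_3 = (1.81 − 0.91)/2 = 0.45 m; q_3 = 1.07 × 1.59 × 0.45 = 0.7656 m³/s
w_4 = (2.04 − 1.42)/2 = 0.31 m; q_4 = 0.98 × 1.68 × 0.31 = 0.5104 m³/s
w_5 = (2.22 − 1.81)/2 = 0.205 m; q_5 = 1.00 × 1.42 × 0.205 = 0.2911 m³/s
w_6 = (2.50 − 2.04)/2 = 0.23 m; q_6 = 0.90 × 1.27 × 0.23 = 0.2629 m³/s
w_7 = (2.71 − 2.22)/2 = 0.245 m; q_7 = 0.67 × 0.92 × 0.245 = 0.1510 m³/s
Stations 1, 8 contribute zero (depth or velocity is 0).
Q = Σ qᵢ = 3.085 m³/s

3.08 m³/s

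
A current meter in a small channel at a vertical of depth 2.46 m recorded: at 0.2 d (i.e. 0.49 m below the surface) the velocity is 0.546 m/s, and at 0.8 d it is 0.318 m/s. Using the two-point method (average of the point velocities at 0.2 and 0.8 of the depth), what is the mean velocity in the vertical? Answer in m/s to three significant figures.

0.432 m/s

v̄ = (0.546 + 0.318) / 2 = 0.4320 m/s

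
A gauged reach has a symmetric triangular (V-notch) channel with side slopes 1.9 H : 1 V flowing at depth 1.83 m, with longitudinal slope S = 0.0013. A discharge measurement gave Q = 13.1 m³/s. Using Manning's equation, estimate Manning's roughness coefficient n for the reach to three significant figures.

0.0152

A = z·y² = 1.9×1.83² = 6.363 m²
P = 2y√(1+z²) = 2×1.83×√(1+1.9²) = 7.858 m
R = A/P = 6.363/7.858 = 0.8097 m
n = (1/Q)·A·R^(2/3)·S^(1/2) = (1/13.1) × 6.363 × 0.8687 × 0.03606 = 0.01521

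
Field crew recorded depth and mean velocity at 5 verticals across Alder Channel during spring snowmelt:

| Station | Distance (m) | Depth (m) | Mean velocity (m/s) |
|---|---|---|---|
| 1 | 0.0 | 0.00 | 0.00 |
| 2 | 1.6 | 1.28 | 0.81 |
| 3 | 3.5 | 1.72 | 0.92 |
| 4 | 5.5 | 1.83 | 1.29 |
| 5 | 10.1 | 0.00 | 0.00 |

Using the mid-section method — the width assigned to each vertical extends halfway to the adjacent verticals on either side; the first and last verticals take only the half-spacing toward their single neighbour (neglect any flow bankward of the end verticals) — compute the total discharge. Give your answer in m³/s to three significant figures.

w_2 = (3.5 − 0.0)/2 = 1.75 m; q_2 = 0.81 × 1.28 × 1.75 = 1.814 m³/s
w_3 = (5.5 − 1.6)/2 = 1.95 m; q_3 = 0.92 × 1.72 × 1.95 = 3.086 m³/s
w_4 = (10.1 − 3.5)/2 = 3.3 m; q_4 = 1.29 × 1.83 × 3.3 = 7.790 m³/s
Stations 1, 5 contribute zero (depth or velocity is 0).
Q = Σ qᵢ = 12.69 m³/s

12.7 m³/s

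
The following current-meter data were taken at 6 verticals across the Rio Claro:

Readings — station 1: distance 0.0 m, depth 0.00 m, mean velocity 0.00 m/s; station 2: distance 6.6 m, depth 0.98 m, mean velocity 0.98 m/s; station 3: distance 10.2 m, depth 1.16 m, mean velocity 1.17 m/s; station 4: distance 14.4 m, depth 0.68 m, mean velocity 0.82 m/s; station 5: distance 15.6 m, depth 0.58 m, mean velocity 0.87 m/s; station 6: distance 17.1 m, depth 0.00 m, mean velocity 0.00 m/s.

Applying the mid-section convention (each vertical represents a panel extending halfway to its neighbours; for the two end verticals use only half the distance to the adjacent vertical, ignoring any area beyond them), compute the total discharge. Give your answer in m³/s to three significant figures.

w_2 = (10.2 − 0.0)/2 = 5.1 m; q_2 = 0.98 × 0.98 × 5.1 = 4.898 m³/s
w_3 = (14.4 − 6.6)/2 = 3.9 m; q_3 = 1.17 × 1.16 × 3.9 = 5.293 m³/s
w_4 = (15.6 − 10.2)/2 = 2.7 m; q_4 = 0.82 × 0.68 × 2.7 = 1.506 m³/s
w_5 = (17.1 − 14.4)/2 = 1.35 m; q_5 = 0.87 × 0.58 × 1.35 = 0.6812 m³/s
Stations 1, 6 contribute zero (depth or velocity is 0).
Q = Σ qᵢ = 12.38 m³/s

12.4 m³/s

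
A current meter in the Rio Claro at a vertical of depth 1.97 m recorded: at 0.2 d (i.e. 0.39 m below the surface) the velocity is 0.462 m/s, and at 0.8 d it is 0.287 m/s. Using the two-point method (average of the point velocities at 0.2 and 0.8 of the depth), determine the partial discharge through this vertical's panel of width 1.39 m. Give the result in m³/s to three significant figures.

v̄ = (0.462 + 0.287) / 2 = 0.3745 m/s
q = v̄ × d × w = 0.3745 × 1.97 × 1.39 = 1.025 m³/s

1.03 m³/s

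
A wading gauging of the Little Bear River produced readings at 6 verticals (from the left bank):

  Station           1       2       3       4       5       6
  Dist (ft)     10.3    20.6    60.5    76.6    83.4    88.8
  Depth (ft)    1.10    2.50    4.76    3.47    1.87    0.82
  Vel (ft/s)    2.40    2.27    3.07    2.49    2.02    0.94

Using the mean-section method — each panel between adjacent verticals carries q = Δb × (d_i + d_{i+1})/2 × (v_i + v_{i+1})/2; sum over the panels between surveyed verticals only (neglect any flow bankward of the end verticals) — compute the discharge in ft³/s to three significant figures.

666 ft³/s

Panel 1-2: Δb = 10.3 ft, d̄ = (1.10+2.50)/2 = 1.8, v̄ = (2.40+2.27)/2 = 2.335 → q = 10.3×1.8×2.335 = 43.29 ft³/s
Panel 2-3: Δb = 39.9 ft, d̄ = (2.50+4.76)/2 = 3.63, v̄ = (2.27+3.07)/2 = 2.67 → q = 39.9×3.63×2.67 = 386.7 ft³/s
Panel 3-4: Δb = 16.1 ft, d̄ = (4.76+3.47)/2 = 4.115, v̄ = (3.07+2.49)/2 = 2.78 → q = 16.1×4.115×2.78 = 184.2 ft³/s
Panel 4-5: Δb = 6.8 ft, d̄ = (3.47+1.87)/2 = 2.67, v̄ = (2.49+2.02)/2 = 2.255 → q = 6.8×2.67×2.255 = 40.94 ft³/s
Panel 5-6: Δb = 5.4 ft, d̄ = (1.87+0.82)/2 = 1.345, v̄ = (2.02+0.94)/2 = 1.48 → q = 5.4×1.345×1.48 = 10.75 ft³/s
Q = Σ q = 665.9 ft³/s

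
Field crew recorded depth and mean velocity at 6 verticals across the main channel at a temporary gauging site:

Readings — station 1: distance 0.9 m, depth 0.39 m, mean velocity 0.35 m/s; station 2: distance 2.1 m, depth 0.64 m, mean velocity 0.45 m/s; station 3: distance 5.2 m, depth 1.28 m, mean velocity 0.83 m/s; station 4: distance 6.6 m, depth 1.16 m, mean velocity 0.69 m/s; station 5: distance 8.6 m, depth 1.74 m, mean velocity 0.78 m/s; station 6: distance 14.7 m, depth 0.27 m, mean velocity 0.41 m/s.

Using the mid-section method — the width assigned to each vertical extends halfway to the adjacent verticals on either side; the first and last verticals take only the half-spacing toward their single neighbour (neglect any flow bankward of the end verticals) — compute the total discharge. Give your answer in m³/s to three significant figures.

w_1 = (2.1 − 0.9)/2 = 0.6 m; q_1 = 0.35 × 0.39 × 0.6 = 0.08190 m³/s
w_2 = (5.2 − 0.9)/2 = 2.15 m; q_2 = 0.45 × 0.64 × 2.15 = 0.6192 m³/s
w_3 = (6.6 − 2.1)/2 = 2.25 m; q_3 = 0.83 × 1.28 × 2.25 = 2.390 m³/s
w_4 = (8.6 − 5.2)/2 = 1.7 m; q_4 = 0.69 × 1.16 × 1.7 = 1.361 m³/s
w_5 = (14.7 − 6.6)/2 = 4.05 m; q_5 = 0.78 × 1.74 × 4.05 = 5.497 m³/s
w_6 = (14.7 − 8.6)/2 = 3.05 m; q_6 = 0.41 × 0.27 × 3.05 = 0.3376 m³/s
Q = Σ qᵢ = 10.29 m³/s

10.3 m³/s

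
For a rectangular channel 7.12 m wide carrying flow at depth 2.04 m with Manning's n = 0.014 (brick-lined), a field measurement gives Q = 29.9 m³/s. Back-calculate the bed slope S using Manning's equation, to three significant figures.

0.000587

A = b·y = 7.12 × 2.04 = 14.52 m²
P = b + 2y = 7.12 + 2×2.04 = 11.20 m
R = A/P = 14.52/11.20 = 1.297 m
S = (Q·n / (1·A·R^(2/3)))² = (29.9×0.014 / (1×14.52×1.189))² = 0.0005873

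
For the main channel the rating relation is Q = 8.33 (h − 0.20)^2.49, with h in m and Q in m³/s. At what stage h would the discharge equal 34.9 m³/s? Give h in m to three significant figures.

1.98 m

h − h₀ = (Q/C)^(1/b) = (34.9/8.33)^(1/2.49) = 1.778 m
h = 0.20 + 1.778 = 1.978 m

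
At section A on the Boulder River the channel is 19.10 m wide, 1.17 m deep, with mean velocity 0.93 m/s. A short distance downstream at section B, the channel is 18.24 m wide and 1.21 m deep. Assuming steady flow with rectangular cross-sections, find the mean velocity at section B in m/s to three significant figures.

0.942 m/s

Q = A₁V₁ = (19.10×1.17) × 0.93 = 20.78 m³/s
A₂ = 18.24 × 1.21 = 22.07 m²
V₂ = Q/A₂ = 20.78/22.07 = 0.9417 m/s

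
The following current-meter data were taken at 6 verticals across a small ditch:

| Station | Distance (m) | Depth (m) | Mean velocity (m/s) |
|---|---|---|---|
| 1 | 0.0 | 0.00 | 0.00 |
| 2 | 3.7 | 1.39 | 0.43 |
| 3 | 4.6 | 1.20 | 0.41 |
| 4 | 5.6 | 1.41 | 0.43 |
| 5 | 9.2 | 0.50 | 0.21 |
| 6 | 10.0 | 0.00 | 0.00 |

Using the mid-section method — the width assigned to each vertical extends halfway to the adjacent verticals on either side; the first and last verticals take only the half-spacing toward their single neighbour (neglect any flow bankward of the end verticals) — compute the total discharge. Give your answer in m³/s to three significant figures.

3.47 m³/s

w_2 = (4.6 − 0.0)/2 = 2.3 m; q_2 = 0.43 × 1.39 × 2.3 = 1.375 m³/s
w_3 = (5.6 − 3.7)/2 = 0.95 m; q_3 = 0.41 × 1.20 × 0.95 = 0.4674 m³/s
w_4 = (9.2 − 4.6)/2 = 2.3 m; q_4 = 0.43 × 1.41 × 2.3 = 1.394 m³/s
w_5 = (10.0 − 5.6)/2 = 2.2 m; q_5 = 0.21 × 0.50 × 2.2 = 0.2310 m³/s
Stations 1, 6 contribute zero (depth or velocity is 0).
Q = Σ qᵢ = 3.468 m³/s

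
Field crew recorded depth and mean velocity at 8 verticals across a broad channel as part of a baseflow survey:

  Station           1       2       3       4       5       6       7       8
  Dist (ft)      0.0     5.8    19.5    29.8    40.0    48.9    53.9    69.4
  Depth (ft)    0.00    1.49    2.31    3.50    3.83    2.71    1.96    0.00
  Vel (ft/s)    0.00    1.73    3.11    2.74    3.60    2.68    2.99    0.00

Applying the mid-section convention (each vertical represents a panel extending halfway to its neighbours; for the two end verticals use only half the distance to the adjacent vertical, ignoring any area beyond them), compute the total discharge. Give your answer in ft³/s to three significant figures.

452 ft³/s

w_2 = (19.5 − 0.0)/2 = 9.75 ft; q_2 = 1.73 × 1.49 × 9.75 = 25.13 ft³/s
w_3 = (29.8 − 5.8)/2 = 12 ft; q_3 = 3.11 × 2.31 × 12 = 86.21 ft³/s
w_4 = (40.0 − 19.5)/2 = 10.25 ft; q_4 = 2.74 × 3.50 × 10.25 = 98.30 ft³/s
w_5 = (48.9 − 29.8)/2 = 9.55 ft; q_5 = 3.60 × 3.83 × 9.55 = 131.7 ft³/s
w_6 = (53.9 − 40.0)/2 = 6.95 ft; q_6 = 2.68 × 2.71 × 6.95 = 50.48 ft³/s
w_7 = (69.4 − 48.9)/2 = 10.25 ft; q_7 = 2.99 × 1.96 × 10.25 = 60.07 ft³/s
Stations 1, 8 contribute zero (depth or velocity is 0).
Q = Σ qᵢ = 451.9 ft³/s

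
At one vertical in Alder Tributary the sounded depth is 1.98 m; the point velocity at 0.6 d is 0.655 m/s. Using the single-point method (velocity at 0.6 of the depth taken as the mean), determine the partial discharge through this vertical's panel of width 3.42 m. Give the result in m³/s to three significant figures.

4.44 m³/s

v̄ = v₀.₆ = 0.655 m/s
q = v̄ × d × w = 0.6550 × 1.98 × 3.42 = 4.435 m³/s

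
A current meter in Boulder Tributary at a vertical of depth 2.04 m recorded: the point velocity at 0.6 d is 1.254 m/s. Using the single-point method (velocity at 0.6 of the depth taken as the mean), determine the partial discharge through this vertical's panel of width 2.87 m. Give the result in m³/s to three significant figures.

7.34 m³/s

v̄ = v₀.₆ = 1.254 m/s
q = v̄ × d × w = 1.254 × 2.04 × 2.87 = 7.342 m³/s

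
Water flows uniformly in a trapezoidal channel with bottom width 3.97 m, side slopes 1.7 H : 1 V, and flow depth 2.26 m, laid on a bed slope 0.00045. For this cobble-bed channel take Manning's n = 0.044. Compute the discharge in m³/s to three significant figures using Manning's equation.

10.5 m³/s

A = (b + z·y)·y = (3.97 + 1.7×2.26)×2.26 = 17.66 m²
P = b + 2y√(1+z²) = 3.97 + 2×2.26×√(1+1.7²) = 12.88 m
R = A/P = 17.66/12.88 = 1.370 m
Q = (1/n)·A·R^(2/3)·S^(1/2) = (1/0.044) × 17.66 × 1.370^(2/3) × 0.00045^(1/2) = 10.50 m³/s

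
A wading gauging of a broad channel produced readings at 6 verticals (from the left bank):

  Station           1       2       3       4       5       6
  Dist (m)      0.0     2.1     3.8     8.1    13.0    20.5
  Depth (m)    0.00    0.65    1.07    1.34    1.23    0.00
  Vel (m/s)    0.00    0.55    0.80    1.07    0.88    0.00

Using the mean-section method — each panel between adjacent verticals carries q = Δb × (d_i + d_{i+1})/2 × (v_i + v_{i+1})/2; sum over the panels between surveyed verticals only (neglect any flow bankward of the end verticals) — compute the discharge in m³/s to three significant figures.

Panel 1-2: Δb = 2.1 m, d̄ = (0.00+0.65)/2 = 0.325, v̄ = (0.00+0.55)/2 = 0.275 → q = 2.1×0.325×0.275 = 0.1877 m³/s
Panel 2-3: Δb = 1.7 m, d̄ = (0.65+1.07)/2 = 0.86, v̄ = (0.55+0.80)/2 = 0.675 → q = 1.7×0.86×0.675 = 0.9869 m³/s
Panel 3-4: Δb = 4.3 m, d̄ = (1.07+1.34)/2 = 1.205, v̄ = (0.80+1.07)/2 = 0.935 → q = 4.3×1.205×0.935 = 4.845 m³/s
Panel 4-5: Δb = 4.9 m, d̄ = (1.34+1.23)/2 = 1.285, v̄ = (1.07+0.88)/2 = 0.975 → q = 4.9×1.285×0.975 = 6.139 m³/s
Panel 5-6: Δb = 7.5 m, d̄ = (1.23+0.00)/2 = 0.615, v̄ = (0.88+0.00)/2 = 0.44 → q = 7.5×0.615×0.44 = 2.030 m³/s
Q = Σ q = 14.19 m³/s

14.2 m³/s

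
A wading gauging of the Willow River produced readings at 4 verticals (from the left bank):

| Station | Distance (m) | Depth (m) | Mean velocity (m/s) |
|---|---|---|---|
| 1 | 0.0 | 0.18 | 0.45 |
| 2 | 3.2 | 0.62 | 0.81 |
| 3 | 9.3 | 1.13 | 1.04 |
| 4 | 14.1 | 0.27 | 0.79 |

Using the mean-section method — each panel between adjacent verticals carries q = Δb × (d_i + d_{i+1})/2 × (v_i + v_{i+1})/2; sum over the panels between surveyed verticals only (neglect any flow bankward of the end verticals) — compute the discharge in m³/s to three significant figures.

Panel 1-2: Δb = 3.2 m, d̄ = (0.18+0.62)/2 = 0.4, v̄ = (0.45+0.81)/2 = 0.63 → q = 3.2×0.4×0.63 = 0.8064 m³/s
Panel 2-3: Δb = 6.1 m, d̄ = (0.62+1.13)/2 = 0.875, v̄ = (0.81+1.04)/2 = 0.925 → q = 6.1×0.875×0.925 = 4.937 m³/s
Panel 3-4: Δb = 4.8 m, d̄ = (1.13+0.27)/2 = 0.7, v̄ = (1.04+0.79)/2 = 0.915 → q = 4.8×0.7×0.915 = 3.074 m³/s
Q = Σ q = 8.818 m³/s

8.82 m³/s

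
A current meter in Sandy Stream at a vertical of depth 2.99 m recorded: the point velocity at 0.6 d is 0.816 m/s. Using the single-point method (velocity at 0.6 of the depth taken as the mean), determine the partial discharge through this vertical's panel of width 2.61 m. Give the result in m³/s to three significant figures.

6.37 m³/s

v̄ = v₀.₆ = 0.816 m/s
q = v̄ × d × w = 0.8160 × 2.99 × 2.61 = 6.368 m³/s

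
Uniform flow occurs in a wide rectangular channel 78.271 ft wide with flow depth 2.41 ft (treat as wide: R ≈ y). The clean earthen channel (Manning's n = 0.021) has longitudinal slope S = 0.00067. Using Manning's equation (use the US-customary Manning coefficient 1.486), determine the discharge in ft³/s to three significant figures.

A = b·y = 78.271 × 2.41 = 188.6 ft²
Wide channel: R ≈ y = 2.41 ft
Q = (1.486/n)·A·R^(2/3)·S^(1/2) = (1.486/0.021) × 188.6 × 2.410^(2/3) × 0.00067^(1/2) = 621.1 ft³/s

621 ft³/s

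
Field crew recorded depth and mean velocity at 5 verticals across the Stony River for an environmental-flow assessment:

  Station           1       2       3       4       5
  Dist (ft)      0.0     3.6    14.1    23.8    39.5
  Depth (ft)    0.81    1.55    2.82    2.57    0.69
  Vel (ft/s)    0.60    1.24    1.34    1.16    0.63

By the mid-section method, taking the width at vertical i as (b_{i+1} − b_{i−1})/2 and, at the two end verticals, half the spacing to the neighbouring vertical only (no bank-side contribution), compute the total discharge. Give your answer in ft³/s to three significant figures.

93.9 ft³/s

w_1 = (3.6 − 0.0)/2 = 1.8 ft; q_1 = 0.60 × 0.81 × 1.8 = 0.8748 ft³/s
w_2 = (14.1 − 0.0)/2 = 7.05 ft; q_2 = 1.24 × 1.55 × 7.05 = 13.55 ft³/s
w_3 = (23.8 − 3.6)/2 = 10.1 ft; q_3 = 1.34 × 2.82 × 10.1 = 38.17 ft³/s
w_4 = (39.5 − 14.1)/2 = 12.7 ft; q_4 = 1.16 × 2.57 × 12.7 = 37.86 ft³/s
w_5 = (39.5 − 23.8)/2 = 7.85 ft; q_5 = 0.63 × 0.69 × 7.85 = 3.412 ft³/s
Q = Σ qᵢ = 93.86 ft³/s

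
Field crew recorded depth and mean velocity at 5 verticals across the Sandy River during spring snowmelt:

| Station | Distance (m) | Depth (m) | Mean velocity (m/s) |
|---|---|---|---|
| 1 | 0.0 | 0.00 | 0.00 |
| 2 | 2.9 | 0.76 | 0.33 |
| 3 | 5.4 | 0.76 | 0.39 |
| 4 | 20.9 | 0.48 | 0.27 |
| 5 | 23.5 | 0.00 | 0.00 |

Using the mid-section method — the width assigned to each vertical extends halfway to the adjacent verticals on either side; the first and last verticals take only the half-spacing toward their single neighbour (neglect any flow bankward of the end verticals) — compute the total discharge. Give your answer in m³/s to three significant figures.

4.52 m³/s

w_2 = (5.4 − 0.0)/2 = 2.7 m; q_2 = 0.33 × 0.76 × 2.7 = 0.6772 m³/s
w_3 = (20.9 − 2.9)/2 = 9 m; q_3 = 0.39 × 0.76 × 9 = 2.668 m³/s
w_4 = (23.5 − 5.4)/2 = 9.05 m; q_4 = 0.27 × 0.48 × 9.05 = 1.173 m³/s
Stations 1, 5 contribute zero (depth or velocity is 0).
Q = Σ qᵢ = 4.518 m³/s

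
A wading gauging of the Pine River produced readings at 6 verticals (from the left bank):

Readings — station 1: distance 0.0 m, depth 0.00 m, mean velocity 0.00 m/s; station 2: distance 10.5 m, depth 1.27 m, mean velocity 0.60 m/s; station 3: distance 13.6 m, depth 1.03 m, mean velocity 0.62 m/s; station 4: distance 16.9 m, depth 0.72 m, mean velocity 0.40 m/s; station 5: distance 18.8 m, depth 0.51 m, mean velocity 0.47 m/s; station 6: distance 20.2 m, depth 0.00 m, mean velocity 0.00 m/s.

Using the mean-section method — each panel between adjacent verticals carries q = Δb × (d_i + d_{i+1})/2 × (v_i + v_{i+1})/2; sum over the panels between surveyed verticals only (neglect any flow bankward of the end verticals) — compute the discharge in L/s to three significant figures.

6240 L/s

Panel 1-2: Δb = 10.5 m, d̄ = (0.00+1.27)/2 = 0.635, v̄ = (0.00+0.60)/2 = 0.3 → q = 10.5×0.635×0.3 = 2.000 m³/s
Panel 2-3: Δb = 3.1 m, d̄ = (1.27+1.03)/2 = 1.15, v̄ = (0.60+0.62)/2 = 0.61 → q = 3.1×1.15×0.61 = 2.175 m³/s
Panel 3-4: Δb = 3.3 m, d̄ = (1.03+0.72)/2 = 0.875, v̄ = (0.62+0.40)/2 = 0.51 → q = 3.3×0.875×0.51 = 1.473 m³/s
Panel 4-5: Δb = 1.9 m, d̄ = (0.72+0.51)/2 = 0.615, v̄ = (0.40+0.47)/2 = 0.435 → q = 1.9×0.615×0.435 = 0.5083 m³/s
Panel 5-6: Δb = 1.4 m, d̄ = (0.51+0.00)/2 = 0.255, v̄ = (0.47+0.00)/2 = 0.235 → q = 1.4×0.255×0.235 = 0.08390 m³/s
Q = Σ q = 6.240 m³/s
= 6.240 × 1000 = 6240 L/s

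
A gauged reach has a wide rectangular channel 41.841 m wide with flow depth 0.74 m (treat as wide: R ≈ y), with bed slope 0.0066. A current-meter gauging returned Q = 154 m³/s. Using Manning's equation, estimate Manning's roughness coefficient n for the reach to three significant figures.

A = b·y = 41.841 × 0.74 = 30.96 m²
Wide channel: R ≈ y = 0.74 m
n = (1/Q)·A·R^(2/3)·S^(1/2) = (1/154) × 30.96 × 0.8181 × 0.08124 = 0.01336

0.0134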